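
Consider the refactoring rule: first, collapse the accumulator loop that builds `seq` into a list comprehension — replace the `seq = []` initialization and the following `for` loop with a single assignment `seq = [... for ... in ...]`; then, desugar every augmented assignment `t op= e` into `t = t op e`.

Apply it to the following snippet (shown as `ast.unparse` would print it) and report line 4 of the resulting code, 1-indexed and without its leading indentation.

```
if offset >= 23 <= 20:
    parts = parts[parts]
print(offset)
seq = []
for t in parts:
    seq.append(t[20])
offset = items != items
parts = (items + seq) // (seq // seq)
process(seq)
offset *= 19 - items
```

Transformed code:
if offset >= 23 <= 20:
    parts = parts[parts]
print(offset)
seq = [t[20] for t in parts]
offset = items != items
parts = (items + seq) // (seq // seq)
process(seq)
offset = offset * (19 - items)

seq = [t[20] for t in parts]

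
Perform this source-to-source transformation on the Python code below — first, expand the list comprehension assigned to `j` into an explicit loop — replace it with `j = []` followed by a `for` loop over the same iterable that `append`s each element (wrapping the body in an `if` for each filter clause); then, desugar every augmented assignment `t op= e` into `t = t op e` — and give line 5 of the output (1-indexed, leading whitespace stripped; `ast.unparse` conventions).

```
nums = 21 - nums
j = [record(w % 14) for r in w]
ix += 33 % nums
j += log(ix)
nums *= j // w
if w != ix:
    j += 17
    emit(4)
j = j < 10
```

Transformed code:
nums = 21 - nums
j = []
for r in w:
    j.append(record(w % 14))
ix = ix + 33 % nums
j = j + log(ix)
nums = nums * (j // w)
if w != ix:
    j = j + 17
    emit(4)
j = j < 10

ix = ix + 33 % nums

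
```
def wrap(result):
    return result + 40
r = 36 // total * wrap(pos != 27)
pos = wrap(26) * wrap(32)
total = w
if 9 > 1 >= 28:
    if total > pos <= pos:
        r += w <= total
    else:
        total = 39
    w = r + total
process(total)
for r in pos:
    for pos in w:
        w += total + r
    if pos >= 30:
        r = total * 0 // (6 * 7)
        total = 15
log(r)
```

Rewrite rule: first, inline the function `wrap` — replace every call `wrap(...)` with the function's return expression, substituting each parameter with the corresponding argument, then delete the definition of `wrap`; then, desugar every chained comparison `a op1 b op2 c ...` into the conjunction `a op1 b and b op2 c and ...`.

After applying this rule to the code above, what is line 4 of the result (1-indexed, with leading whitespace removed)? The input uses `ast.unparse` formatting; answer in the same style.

Transformed code:
r = 36 // total * ((pos != 27) + 40)
pos = (26 + 40) * (32 + 40)
total = w
if 9 > 1 and 1 >= 28:
    if total > pos and pos <= pos:
        r += w <= total
    else:
        total = 39
    w = r + total
process(total)
for r in pos:
    for pos in w:
        w += total + r
    if pos >= 30:
        r = total * 0 // (6 * 7)
        total = 15
log(r)

if 9 > 1 and 1 >= 28:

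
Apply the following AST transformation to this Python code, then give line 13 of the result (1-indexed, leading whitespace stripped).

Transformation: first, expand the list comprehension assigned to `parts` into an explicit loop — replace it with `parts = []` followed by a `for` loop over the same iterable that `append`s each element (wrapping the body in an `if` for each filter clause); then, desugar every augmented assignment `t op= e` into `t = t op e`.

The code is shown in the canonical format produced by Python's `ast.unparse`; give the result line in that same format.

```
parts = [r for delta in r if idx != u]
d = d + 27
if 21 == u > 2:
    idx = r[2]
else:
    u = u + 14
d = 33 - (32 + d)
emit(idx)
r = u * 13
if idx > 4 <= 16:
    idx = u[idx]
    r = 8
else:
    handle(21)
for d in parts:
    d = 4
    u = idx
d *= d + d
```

Transformed code:
parts = []
for delta in r:
    if idx != u:
        parts.append(r)
d = d + 27
if 21 == u > 2:
    idx = r[2]
else:
    u = u + 14
d = 33 - (32 + d)
emit(idx)
r = u * 13
if idx > 4 <= 16:
    idx = u[idx]
    r = 8
else:
    handle(21)
for d in parts:
    d = 4
    u = idx
d = d * (d + d)

if idx > 4 <= 16:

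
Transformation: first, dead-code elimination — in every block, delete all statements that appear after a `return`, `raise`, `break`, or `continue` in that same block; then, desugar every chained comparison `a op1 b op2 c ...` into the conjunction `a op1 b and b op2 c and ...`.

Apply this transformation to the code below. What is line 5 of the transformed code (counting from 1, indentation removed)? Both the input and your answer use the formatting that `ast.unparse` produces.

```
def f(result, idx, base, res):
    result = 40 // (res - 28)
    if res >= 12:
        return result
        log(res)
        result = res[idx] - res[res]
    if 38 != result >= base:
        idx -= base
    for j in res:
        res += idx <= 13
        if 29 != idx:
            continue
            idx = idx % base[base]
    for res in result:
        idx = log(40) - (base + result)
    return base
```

if 38 != result and result >= base:

Transformed code:
def f(result, idx, base, res):
    result = 40 // (res - 28)
    if res >= 12:
        return result
    if 38 != result and result >= base:
        idx -= base
    for j in res:
        res += idx <= 13
        if 29 != idx:
            continue
    for res in result:
        idx = log(40) - (base + result)
    return base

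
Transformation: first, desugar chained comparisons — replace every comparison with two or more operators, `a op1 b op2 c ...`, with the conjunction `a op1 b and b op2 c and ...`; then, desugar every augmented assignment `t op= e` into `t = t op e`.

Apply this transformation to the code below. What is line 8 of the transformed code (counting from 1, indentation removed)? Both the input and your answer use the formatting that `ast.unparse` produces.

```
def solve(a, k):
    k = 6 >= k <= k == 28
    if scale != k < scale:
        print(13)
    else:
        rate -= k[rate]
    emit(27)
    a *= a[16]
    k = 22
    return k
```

Transformed code:
def solve(a, k):
    k = 6 >= k and k <= k and (k == 28)
    if scale != k and k < scale:
        print(13)
    else:
        rate = rate - k[rate]
    emit(27)
    a = a * a[16]
    k = 22
    return k

a = a * a[16]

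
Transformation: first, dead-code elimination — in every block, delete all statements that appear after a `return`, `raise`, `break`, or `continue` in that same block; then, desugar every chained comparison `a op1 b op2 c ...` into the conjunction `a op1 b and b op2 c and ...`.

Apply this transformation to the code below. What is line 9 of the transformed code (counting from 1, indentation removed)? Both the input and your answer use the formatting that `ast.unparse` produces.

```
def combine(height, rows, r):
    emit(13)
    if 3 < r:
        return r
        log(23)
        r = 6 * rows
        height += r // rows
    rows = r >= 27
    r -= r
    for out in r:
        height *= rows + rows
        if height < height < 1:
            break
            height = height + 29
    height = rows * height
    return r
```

if height < height and height < 1:

Transformed code:
def combine(height, rows, r):
    emit(13)
    if 3 < r:
        return r
    rows = r >= 27
    r -= r
    for out in r:
        height *= rows + rows
        if height < height and height < 1:
            break
    height = rows * height
    return r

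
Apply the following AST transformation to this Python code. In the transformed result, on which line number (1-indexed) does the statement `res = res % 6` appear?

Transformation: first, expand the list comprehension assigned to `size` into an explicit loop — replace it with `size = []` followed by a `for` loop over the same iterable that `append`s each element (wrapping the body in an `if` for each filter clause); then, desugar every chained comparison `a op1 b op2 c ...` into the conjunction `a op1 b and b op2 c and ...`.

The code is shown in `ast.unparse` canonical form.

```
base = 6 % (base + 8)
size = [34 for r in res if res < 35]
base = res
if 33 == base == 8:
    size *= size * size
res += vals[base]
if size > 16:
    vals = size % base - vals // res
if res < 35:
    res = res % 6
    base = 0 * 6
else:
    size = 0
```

13

Transformed code:
base = 6 % (base + 8)
size = []
for r in res:
    if res < 35:
        size.append(34)
base = res
if 33 == base and base == 8:
    size *= size * size
res += vals[base]
if size > 16:
    vals = size % base - vals // res
if res < 35:
    res = res % 6
    base = 0 * 6
else:
    size = 0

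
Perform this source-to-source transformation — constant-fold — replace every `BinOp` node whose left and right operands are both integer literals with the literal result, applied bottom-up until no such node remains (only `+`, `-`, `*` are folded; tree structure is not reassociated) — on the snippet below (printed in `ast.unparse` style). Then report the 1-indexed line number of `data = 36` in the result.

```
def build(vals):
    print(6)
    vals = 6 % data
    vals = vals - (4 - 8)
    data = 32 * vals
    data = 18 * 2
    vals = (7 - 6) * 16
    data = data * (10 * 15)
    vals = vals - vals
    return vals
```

Transformed code:
def build(vals):
    print(6)
    vals = 6 % data
    vals = vals - -4
    data = 32 * vals
    data = 36
    vals = 16
    data = data * 150
    vals = vals - vals
    return vals

6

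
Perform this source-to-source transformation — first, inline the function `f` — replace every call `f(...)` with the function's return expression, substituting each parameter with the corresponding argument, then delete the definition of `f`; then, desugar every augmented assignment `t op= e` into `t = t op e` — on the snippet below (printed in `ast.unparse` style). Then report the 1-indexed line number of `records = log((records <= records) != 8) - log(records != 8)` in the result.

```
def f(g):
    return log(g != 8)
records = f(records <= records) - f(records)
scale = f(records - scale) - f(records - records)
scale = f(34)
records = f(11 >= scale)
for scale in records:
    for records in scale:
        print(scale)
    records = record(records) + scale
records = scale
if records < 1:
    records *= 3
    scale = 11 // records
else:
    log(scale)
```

Transformed code:
records = log((records <= records) != 8) - log(records != 8)
scale = log(records - scale != 8) - log(records - records != 8)
scale = log(34 != 8)
records = log((11 >= scale) != 8)
for scale in records:
    for records in scale:
        print(scale)
    records = record(records) + scale
records = scale
if records < 1:
    records = records * 3
    scale = 11 // records
else:
    log(scale)

1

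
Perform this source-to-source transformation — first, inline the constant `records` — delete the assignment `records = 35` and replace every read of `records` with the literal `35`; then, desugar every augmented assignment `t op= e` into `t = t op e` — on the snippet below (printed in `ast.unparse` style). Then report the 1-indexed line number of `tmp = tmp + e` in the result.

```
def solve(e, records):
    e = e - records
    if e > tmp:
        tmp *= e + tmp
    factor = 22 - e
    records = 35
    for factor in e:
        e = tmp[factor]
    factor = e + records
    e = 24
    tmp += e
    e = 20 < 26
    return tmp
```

10

Transformed code:
def solve(e, records):
    e = e - 35
    if e > tmp:
        tmp = tmp * (e + tmp)
    factor = 22 - e
    for factor in e:
        e = tmp[factor]
    factor = e + 35
    e = 24
    tmp = tmp + e
    e = 20 < 26
    return tmp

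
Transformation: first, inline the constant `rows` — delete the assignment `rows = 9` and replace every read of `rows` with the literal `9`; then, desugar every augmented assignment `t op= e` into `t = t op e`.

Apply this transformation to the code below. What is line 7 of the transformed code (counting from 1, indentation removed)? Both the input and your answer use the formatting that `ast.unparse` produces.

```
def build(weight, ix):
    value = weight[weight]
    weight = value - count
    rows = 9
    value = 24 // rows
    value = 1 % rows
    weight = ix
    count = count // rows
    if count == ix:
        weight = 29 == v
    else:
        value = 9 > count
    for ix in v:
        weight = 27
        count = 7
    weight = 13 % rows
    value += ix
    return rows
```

Transformed code:
def build(weight, ix):
    value = weight[weight]
    weight = value - count
    value = 24 // 9
    value = 1 % 9
    weight = ix
    count = count // 9
    if count == ix:
        weight = 29 == v
    else:
        value = 9 > count
    for ix in v:
        weight = 27
        count = 7
    weight = 13 % 9
    value = value + ix
    return 9

count = count // 9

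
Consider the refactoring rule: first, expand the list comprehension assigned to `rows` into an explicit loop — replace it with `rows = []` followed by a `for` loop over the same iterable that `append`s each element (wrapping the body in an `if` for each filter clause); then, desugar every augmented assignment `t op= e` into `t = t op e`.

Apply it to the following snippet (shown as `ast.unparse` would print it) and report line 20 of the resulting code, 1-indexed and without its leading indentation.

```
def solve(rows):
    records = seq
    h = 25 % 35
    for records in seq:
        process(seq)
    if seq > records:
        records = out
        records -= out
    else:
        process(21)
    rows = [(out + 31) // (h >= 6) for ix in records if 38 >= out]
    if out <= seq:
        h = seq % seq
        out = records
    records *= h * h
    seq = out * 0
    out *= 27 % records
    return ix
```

out = out * (27 % records)

Transformed code:
def solve(rows):
    records = seq
    h = 25 % 35
    for records in seq:
        process(seq)
    if seq > records:
        records = out
        records = records - out
    else:
        process(21)
    rows = []
    for ix in records:
        if 38 >= out:
            rows.append((out + 31) // (h >= 6))
    if out <= seq:
        h = seq % seq
        out = records
    records = records * (h * h)
    seq = out * 0
    out = out * (27 % records)
    return ix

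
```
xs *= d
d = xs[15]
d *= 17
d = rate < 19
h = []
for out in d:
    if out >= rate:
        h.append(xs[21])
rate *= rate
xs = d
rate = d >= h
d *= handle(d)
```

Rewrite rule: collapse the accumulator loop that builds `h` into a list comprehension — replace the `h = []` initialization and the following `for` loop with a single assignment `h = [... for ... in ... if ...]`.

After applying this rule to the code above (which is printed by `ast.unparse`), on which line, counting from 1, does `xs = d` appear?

7

Transformed code:
xs *= d
d = xs[15]
d *= 17
d = rate < 19
h = [xs[21] for out in d if out >= rate]
rate *= rate
xs = d
rate = d >= h
d *= handle(d)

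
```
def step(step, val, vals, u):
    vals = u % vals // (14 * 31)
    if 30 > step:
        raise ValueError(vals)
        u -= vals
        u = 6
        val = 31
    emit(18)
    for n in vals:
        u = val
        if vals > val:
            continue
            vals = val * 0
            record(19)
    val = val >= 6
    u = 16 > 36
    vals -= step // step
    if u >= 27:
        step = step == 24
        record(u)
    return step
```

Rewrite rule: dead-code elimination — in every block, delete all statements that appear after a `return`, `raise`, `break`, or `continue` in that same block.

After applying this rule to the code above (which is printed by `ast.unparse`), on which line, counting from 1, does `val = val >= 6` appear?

Transformed code:
def step(step, val, vals, u):
    vals = u % vals // (14 * 31)
    if 30 > step:
        raise ValueError(vals)
    emit(18)
    for n in vals:
        u = val
        if vals > val:
            continue
    val = val >= 6
    u = 16 > 36
    vals -= step // step
    if u >= 27:
        step = step == 24
        record(u)
    return step

10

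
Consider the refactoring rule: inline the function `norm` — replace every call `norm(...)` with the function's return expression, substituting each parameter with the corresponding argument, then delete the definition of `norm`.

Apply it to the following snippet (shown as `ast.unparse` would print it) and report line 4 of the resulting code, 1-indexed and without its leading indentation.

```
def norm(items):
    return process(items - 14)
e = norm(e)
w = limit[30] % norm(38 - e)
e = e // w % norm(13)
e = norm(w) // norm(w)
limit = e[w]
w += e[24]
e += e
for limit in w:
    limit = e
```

Transformed code:
e = process(e - 14)
w = limit[30] % process(38 - e - 14)
e = e // w % process(13 - 14)
e = process(w - 14) // process(w - 14)
limit = e[w]
w += e[24]
e += e
for limit in w:
    limit = e

e = process(w - 14) // process(w - 14)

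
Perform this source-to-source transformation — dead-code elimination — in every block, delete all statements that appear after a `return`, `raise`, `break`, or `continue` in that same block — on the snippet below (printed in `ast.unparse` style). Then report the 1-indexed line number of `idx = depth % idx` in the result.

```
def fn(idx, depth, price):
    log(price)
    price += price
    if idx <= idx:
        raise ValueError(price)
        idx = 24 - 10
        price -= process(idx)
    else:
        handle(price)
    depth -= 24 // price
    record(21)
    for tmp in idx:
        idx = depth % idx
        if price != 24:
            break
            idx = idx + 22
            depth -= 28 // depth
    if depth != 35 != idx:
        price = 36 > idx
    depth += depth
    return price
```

Transformed code:
def fn(idx, depth, price):
    log(price)
    price += price
    if idx <= idx:
        raise ValueError(price)
    else:
        handle(price)
    depth -= 24 // price
    record(21)
    for tmp in idx:
        idx = depth % idx
        if price != 24:
            break
    if depth != 35 != idx:
        price = 36 > idx
    depth += depth
    return price

11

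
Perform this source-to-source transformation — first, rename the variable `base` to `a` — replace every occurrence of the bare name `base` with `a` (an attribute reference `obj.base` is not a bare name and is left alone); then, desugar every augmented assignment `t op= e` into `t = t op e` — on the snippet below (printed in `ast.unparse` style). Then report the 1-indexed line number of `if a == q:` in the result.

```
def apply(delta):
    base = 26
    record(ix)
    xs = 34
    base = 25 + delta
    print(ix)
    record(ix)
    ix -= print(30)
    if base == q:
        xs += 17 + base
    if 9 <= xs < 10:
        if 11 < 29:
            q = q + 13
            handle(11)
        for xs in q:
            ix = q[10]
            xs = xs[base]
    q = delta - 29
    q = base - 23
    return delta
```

Transformed code:
def apply(delta):
    a = 26
    record(ix)
    xs = 34
    a = 25 + delta
    print(ix)
    record(ix)
    ix = ix - print(30)
    if a == q:
        xs = xs + (17 + a)
    if 9 <= xs < 10:
        if 11 < 29:
            q = q + 13
            handle(11)
        for xs in q:
            ix = q[10]
            xs = xs[a]
    q = delta - 29
    q = a - 23
    return delta

9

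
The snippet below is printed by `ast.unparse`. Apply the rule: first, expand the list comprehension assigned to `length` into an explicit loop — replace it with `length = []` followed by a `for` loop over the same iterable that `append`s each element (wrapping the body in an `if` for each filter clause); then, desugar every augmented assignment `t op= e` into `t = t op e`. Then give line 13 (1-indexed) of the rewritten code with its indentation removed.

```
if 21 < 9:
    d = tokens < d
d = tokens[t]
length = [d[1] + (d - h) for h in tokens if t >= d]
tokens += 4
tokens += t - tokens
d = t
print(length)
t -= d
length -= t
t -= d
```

Transformed code:
if 21 < 9:
    d = tokens < d
d = tokens[t]
length = []
for h in tokens:
    if t >= d:
        length.append(d[1] + (d - h))
tokens = tokens + 4
tokens = tokens + (t - tokens)
d = t
print(length)
t = t - d
length = length - t
t = t - d

length = length - t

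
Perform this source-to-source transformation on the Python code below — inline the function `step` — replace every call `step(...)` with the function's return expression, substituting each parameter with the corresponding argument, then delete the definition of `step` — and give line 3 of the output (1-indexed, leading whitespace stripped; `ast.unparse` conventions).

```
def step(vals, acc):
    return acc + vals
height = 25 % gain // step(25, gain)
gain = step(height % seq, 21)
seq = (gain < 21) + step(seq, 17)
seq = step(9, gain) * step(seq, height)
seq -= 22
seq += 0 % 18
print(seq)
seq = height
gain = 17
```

seq = (gain < 21) + (17 + seq)

Transformed code:
height = 25 % gain // (gain + 25)
gain = 21 + height % seq
seq = (gain < 21) + (17 + seq)
seq = (gain + 9) * (height + seq)
seq -= 22
seq += 0 % 18
print(seq)
seq = height
gain = 17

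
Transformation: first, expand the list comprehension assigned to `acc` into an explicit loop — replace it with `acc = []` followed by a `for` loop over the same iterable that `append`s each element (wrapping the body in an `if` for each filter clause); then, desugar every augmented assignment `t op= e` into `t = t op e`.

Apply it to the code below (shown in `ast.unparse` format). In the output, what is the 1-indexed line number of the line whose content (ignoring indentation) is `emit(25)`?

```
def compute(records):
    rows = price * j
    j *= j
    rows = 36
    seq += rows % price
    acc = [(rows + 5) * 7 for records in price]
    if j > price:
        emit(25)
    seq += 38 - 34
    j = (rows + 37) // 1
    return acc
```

Transformed code:
def compute(records):
    rows = price * j
    j = j * j
    rows = 36
    seq = seq + rows % price
    acc = []
    for records in price:
        acc.append((rows + 5) * 7)
    if j > price:
        emit(25)
    seq = seq + (38 - 34)
    j = (rows + 37) // 1
    return acc

10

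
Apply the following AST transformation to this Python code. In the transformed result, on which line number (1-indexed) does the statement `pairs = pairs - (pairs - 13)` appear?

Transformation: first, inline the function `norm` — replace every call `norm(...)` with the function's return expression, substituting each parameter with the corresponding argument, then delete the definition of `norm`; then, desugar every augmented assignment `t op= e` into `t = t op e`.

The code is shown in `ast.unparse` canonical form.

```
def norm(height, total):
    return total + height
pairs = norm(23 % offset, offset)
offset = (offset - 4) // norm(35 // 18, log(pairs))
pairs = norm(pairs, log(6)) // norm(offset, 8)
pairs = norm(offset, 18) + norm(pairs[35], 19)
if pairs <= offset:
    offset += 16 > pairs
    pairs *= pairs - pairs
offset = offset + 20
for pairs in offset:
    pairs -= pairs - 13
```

10

Transformed code:
pairs = offset + 23 % offset
offset = (offset - 4) // (log(pairs) + 35 // 18)
pairs = (log(6) + pairs) // (8 + offset)
pairs = 18 + offset + (19 + pairs[35])
if pairs <= offset:
    offset = offset + (16 > pairs)
    pairs = pairs * (pairs - pairs)
offset = offset + 20
for pairs in offset:
    pairs = pairs - (pairs - 13)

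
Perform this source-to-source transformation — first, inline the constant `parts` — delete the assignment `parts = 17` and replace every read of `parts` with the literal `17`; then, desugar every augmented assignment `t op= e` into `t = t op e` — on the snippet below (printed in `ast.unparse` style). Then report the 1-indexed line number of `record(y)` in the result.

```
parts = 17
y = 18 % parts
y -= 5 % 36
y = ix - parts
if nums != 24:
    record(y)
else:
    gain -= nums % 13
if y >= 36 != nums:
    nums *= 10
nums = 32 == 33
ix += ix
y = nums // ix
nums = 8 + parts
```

Transformed code:
y = 18 % 17
y = y - 5 % 36
y = ix - 17
if nums != 24:
    record(y)
else:
    gain = gain - nums % 13
if y >= 36 != nums:
    nums = nums * 10
nums = 32 == 33
ix = ix + ix
y = nums // ix
nums = 8 + 17

5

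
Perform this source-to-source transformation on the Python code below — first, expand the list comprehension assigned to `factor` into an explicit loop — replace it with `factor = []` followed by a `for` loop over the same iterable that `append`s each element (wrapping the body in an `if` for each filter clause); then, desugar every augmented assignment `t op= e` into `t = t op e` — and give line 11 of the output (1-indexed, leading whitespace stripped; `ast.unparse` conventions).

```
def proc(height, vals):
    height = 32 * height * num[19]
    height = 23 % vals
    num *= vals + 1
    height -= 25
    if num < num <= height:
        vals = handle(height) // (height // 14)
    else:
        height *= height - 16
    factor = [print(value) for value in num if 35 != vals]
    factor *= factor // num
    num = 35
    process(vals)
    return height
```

Transformed code:
def proc(height, vals):
    height = 32 * height * num[19]
    height = 23 % vals
    num = num * (vals + 1)
    height = height - 25
    if num < num <= height:
        vals = handle(height) // (height // 14)
    else:
        height = height * (height - 16)
    factor = []
    for value in num:
        if 35 != vals:
            factor.append(print(value))
    factor = factor * (factor // num)
    num = 35
    process(vals)
    return height

for value in num:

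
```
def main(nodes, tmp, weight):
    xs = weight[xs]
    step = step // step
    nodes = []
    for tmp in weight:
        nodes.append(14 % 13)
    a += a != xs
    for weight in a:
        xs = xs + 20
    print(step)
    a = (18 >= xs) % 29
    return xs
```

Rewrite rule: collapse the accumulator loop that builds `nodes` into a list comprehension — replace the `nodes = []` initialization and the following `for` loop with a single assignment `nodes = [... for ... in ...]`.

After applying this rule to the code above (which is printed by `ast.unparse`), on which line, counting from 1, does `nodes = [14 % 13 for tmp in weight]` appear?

4

Transformed code:
def main(nodes, tmp, weight):
    xs = weight[xs]
    step = step // step
    nodes = [14 % 13 for tmp in weight]
    a += a != xs
    for weight in a:
        xs = xs + 20
    print(step)
    a = (18 >= xs) % 29
    return xs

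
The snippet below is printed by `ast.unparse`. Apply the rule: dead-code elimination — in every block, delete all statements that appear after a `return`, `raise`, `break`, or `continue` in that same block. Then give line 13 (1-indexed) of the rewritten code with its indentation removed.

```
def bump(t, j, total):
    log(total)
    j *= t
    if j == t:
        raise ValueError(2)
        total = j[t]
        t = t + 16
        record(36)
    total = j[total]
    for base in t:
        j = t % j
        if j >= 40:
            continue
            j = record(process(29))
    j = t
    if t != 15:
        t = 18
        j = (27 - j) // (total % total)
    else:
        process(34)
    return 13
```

Transformed code:
def bump(t, j, total):
    log(total)
    j *= t
    if j == t:
        raise ValueError(2)
    total = j[total]
    for base in t:
        j = t % j
        if j >= 40:
            continue
    j = t
    if t != 15:
        t = 18
        j = (27 - j) // (total % total)
    else:
        process(34)
    return 13

t = 18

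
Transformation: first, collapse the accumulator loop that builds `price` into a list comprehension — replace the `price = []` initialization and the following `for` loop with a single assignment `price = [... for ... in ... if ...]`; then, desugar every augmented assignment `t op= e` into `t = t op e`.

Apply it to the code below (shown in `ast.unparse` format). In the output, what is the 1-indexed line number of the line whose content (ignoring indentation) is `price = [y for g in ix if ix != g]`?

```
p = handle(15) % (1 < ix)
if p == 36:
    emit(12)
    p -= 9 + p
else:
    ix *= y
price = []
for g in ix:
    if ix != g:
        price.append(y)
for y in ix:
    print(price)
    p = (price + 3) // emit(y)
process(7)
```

Transformed code:
p = handle(15) % (1 < ix)
if p == 36:
    emit(12)
    p = p - (9 + p)
else:
    ix = ix * y
price = [y for g in ix if ix != g]
for y in ix:
    print(price)
    p = (price + 3) // emit(y)
process(7)

7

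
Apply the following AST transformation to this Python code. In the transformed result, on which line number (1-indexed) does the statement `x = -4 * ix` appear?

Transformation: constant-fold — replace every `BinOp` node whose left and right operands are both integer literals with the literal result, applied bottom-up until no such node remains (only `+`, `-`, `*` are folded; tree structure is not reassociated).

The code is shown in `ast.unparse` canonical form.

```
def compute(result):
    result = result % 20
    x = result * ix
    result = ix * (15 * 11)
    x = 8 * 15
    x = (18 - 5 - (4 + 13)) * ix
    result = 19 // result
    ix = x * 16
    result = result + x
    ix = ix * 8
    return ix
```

Transformed code:
def compute(result):
    result = result % 20
    x = result * ix
    result = ix * 165
    x = 120
    x = -4 * ix
    result = 19 // result
    ix = x * 16
    result = result + x
    ix = ix * 8
    return ix

6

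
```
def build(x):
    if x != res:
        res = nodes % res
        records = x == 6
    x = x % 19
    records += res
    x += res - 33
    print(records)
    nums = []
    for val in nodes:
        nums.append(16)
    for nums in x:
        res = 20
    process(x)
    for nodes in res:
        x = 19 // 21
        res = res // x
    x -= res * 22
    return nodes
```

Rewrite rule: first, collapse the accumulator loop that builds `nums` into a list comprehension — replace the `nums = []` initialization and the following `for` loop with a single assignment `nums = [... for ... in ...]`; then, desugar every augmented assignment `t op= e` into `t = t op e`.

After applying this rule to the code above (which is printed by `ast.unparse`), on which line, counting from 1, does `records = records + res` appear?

6

Transformed code:
def build(x):
    if x != res:
        res = nodes % res
        records = x == 6
    x = x % 19
    records = records + res
    x = x + (res - 33)
    print(records)
    nums = [16 for val in nodes]
    for nums in x:
        res = 20
    process(x)
    for nodes in res:
        x = 19 // 21
        res = res // x
    x = x - res * 22
    return nodes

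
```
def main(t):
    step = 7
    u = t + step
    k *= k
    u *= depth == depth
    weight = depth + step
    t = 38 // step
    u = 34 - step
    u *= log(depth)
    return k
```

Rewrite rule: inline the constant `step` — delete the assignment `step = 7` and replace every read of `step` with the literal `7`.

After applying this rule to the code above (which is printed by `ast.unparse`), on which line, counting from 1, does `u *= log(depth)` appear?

Transformed code:
def main(t):
    u = t + 7
    k *= k
    u *= depth == depth
    weight = depth + 7
    t = 38 // 7
    u = 34 - 7
    u *= log(depth)
    return k

8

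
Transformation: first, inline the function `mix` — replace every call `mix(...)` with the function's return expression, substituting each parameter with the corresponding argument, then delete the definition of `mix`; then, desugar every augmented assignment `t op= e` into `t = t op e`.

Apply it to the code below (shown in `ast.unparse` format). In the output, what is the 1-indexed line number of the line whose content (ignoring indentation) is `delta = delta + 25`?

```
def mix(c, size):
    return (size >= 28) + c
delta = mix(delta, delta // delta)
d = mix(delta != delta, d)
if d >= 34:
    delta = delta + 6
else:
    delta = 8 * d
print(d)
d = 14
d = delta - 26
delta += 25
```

Transformed code:
delta = (delta // delta >= 28) + delta
d = (d >= 28) + (delta != delta)
if d >= 34:
    delta = delta + 6
else:
    delta = 8 * d
print(d)
d = 14
d = delta - 26
delta = delta + 25

10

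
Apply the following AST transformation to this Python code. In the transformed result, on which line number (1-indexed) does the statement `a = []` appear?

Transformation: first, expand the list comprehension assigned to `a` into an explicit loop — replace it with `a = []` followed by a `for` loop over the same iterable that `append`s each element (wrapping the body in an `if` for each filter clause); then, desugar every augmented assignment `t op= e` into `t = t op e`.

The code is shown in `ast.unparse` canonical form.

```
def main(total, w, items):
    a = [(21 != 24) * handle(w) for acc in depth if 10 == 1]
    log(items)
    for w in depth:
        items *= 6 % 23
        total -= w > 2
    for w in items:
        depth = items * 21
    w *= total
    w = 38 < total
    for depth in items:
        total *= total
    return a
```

Transformed code:
def main(total, w, items):
    a = []
    for acc in depth:
        if 10 == 1:
            a.append((21 != 24) * handle(w))
    log(items)
    for w in depth:
        items = items * (6 % 23)
        total = total - (w > 2)
    for w in items:
        depth = items * 21
    w = w * total
    w = 38 < total
    for depth in items:
        total = total * total
    return a

2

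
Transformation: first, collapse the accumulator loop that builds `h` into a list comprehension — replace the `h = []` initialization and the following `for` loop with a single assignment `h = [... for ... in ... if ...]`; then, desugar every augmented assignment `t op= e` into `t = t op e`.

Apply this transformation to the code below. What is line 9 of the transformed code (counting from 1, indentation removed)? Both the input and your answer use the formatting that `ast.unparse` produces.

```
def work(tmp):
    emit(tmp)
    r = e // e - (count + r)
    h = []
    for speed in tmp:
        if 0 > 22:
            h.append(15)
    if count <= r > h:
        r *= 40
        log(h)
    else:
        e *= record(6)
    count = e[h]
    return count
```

Transformed code:
def work(tmp):
    emit(tmp)
    r = e // e - (count + r)
    h = [15 for speed in tmp if 0 > 22]
    if count <= r > h:
        r = r * 40
        log(h)
    else:
        e = e * record(6)
    count = e[h]
    return count

e = e * record(6)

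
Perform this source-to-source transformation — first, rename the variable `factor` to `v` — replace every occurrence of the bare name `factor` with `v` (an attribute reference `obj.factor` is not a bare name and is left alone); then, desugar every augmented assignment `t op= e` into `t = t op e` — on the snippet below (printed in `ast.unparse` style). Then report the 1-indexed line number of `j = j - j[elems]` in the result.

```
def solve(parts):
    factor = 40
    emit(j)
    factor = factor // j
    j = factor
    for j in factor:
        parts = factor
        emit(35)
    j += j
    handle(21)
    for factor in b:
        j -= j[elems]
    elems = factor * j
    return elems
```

12

Transformed code:
def solve(parts):
    v = 40
    emit(j)
    v = v // j
    j = v
    for j in v:
        parts = v
        emit(35)
    j = j + j
    handle(21)
    for v in b:
        j = j - j[elems]
    elems = v * j
    return elems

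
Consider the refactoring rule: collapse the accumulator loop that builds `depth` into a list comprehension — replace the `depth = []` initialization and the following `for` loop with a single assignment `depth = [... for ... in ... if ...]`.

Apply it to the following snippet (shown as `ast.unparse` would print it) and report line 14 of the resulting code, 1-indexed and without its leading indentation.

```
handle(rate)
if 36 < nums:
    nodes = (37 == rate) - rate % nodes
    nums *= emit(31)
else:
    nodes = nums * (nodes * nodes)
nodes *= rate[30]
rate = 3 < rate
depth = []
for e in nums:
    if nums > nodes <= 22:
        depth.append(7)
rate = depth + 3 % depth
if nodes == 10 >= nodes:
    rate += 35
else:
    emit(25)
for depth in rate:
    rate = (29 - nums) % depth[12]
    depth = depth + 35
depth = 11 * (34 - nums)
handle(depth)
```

Transformed code:
handle(rate)
if 36 < nums:
    nodes = (37 == rate) - rate % nodes
    nums *= emit(31)
else:
    nodes = nums * (nodes * nodes)
nodes *= rate[30]
rate = 3 < rate
depth = [7 for e in nums if nums > nodes <= 22]
rate = depth + 3 % depth
if nodes == 10 >= nodes:
    rate += 35
else:
    emit(25)
for depth in rate:
    rate = (29 - nums) % depth[12]
    depth = depth + 35
depth = 11 * (34 - nums)
handle(depth)

emit(25)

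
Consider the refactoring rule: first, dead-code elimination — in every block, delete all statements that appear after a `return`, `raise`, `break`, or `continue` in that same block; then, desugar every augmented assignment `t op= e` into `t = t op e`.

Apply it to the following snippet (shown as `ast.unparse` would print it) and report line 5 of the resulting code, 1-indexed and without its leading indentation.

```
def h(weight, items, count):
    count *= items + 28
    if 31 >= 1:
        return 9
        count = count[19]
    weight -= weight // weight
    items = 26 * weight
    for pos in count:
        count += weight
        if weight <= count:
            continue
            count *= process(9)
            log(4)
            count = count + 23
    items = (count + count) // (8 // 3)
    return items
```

weight = weight - weight // weight

Transformed code:
def h(weight, items, count):
    count = count * (items + 28)
    if 31 >= 1:
        return 9
    weight = weight - weight // weight
    items = 26 * weight
    for pos in count:
        count = count + weight
        if weight <= count:
            continue
    items = (count + count) // (8 // 3)
    return items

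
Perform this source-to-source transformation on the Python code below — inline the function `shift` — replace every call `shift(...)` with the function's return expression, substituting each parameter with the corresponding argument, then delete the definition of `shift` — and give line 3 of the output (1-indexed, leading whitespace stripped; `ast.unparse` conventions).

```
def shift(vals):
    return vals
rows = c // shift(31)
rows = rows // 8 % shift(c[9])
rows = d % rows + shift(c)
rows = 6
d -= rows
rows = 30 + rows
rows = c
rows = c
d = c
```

Transformed code:
rows = c // 31
rows = rows // 8 % c[9]
rows = d % rows + c
rows = 6
d -= rows
rows = 30 + rows
rows = c
rows = c
d = c

rows = d % rows + c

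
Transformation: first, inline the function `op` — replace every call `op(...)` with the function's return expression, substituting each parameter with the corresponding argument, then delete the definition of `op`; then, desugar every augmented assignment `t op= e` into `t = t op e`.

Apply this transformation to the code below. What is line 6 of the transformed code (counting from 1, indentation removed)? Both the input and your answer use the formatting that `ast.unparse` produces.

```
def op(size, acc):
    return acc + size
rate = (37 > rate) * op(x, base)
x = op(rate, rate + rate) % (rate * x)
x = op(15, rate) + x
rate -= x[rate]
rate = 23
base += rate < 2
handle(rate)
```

base = base + (rate < 2)

Transformed code:
rate = (37 > rate) * (base + x)
x = (rate + rate + rate) % (rate * x)
x = rate + 15 + x
rate = rate - x[rate]
rate = 23
base = base + (rate < 2)
handle(rate)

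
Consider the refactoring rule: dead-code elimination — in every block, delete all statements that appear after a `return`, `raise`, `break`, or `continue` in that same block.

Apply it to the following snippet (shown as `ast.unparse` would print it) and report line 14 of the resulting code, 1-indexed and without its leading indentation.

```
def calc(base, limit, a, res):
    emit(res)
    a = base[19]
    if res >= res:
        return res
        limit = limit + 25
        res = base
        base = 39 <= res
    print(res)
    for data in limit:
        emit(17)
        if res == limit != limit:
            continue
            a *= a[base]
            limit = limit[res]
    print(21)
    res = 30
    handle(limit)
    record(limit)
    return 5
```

Transformed code:
def calc(base, limit, a, res):
    emit(res)
    a = base[19]
    if res >= res:
        return res
    print(res)
    for data in limit:
        emit(17)
        if res == limit != limit:
            continue
    print(21)
    res = 30
    handle(limit)
    record(limit)
    return 5

record(limit)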